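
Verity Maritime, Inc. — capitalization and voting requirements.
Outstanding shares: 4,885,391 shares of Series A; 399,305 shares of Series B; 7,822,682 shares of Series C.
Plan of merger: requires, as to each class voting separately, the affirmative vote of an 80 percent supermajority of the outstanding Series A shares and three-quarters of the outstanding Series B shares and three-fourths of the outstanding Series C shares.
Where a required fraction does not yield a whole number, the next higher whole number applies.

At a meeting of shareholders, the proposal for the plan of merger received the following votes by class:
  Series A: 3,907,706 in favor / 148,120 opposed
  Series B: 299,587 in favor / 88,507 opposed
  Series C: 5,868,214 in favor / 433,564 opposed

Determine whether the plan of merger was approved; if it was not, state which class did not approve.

Not approved — the Series A shares did not give the required vote.

Series A: 4/5 of 4885391 = 3908312.80, rounded up to 3908313; 3,908,313 required, 3,907,706 in favor — not approved.
Series B: 3/4 of 399305 = 299478.75, rounded up to 299479; 299,479 required, 299,587 in favor — approved.
Series C: 3/4 of 7822682 = 5867011.50, rounded up to 5867012; 5,867,012 required, 5,868,214 in favor — approved.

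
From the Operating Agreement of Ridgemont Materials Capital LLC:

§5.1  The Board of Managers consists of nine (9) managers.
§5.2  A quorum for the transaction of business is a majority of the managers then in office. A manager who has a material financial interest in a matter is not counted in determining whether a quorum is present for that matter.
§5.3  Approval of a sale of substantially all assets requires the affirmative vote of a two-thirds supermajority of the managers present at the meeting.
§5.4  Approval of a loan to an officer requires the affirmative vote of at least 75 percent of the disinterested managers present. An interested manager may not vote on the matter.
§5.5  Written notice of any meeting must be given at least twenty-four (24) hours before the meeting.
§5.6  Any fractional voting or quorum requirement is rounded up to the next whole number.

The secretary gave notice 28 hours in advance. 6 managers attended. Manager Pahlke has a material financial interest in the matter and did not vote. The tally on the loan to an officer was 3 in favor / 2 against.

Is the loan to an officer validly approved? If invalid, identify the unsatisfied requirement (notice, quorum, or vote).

Notice: 28 hours given; 24 required (28 ≥ 24). Satisfied.
Quorum: 6 present, but the 1 interested manager does not count, leaving 5. Quorum is 5. Satisfied.
Vote: the loan to an officer requires three-fourths of the disinterested managers present (6 − 1 = 5). 3/4 of 5 = 3.75, rounded up to 4, so 4 affirmative votes are needed; 3 voted in favor. Not satisfied.

Invalid — vote requirement not satisfied.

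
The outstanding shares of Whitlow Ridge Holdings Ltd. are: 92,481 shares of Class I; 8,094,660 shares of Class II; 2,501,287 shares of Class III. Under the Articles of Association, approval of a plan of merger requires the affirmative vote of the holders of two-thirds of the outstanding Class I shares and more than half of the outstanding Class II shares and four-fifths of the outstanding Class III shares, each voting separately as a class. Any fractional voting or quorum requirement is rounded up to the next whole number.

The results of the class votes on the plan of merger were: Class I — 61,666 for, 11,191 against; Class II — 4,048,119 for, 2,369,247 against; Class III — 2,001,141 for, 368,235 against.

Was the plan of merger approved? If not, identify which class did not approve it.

Class I: 2/3 of 92481 = 61654; 61,654 required, 61,666 in favor — approved.
Class II: a majority of 8094660 is 4047331; 4,047,331 required, 4,048,119 in favor — approved.
Class III: 4/5 of 2501287 = 2001029.60, rounded up to 2001030; 2,001,030 required, 2,001,141 in favor — approved.

Approved — every class gave the required vote.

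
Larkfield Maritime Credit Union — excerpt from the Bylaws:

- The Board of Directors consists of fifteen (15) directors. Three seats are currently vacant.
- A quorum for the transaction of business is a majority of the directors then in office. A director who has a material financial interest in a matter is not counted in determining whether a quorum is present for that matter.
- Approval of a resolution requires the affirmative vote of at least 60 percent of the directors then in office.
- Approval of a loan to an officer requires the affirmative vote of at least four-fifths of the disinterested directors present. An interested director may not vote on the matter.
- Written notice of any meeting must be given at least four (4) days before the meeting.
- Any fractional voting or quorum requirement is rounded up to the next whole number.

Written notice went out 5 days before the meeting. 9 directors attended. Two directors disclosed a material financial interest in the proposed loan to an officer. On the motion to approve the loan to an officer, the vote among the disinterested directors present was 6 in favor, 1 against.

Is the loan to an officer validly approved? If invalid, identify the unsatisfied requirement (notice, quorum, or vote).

Valid — all requirements satisfied.

Notice: 5 days given; 4 required (5 ≥ 4). Satisfied.
Quorum: 9 present, but the 2 interested directors do not count, leaving 7. Quorum is 7. Satisfied.
Vote: the loan to an officer requires four-fifths of the disinterested directors present (9 − 2 = 7). 4/5 of 7 = 5.60, rounded up to 6, so 6 affirmative votes are needed; 6 voted in favor. Satisfied.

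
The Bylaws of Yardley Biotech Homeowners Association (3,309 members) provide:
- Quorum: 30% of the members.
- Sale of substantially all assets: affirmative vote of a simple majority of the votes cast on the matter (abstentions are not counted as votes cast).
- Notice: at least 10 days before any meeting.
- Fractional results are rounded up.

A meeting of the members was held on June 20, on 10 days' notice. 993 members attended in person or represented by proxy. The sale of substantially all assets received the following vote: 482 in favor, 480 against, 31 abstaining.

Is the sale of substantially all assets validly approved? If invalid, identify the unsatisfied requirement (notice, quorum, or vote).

Valid — all requirements satisfied.

Notice: 10 days given; 10 required. Satisfied.
Quorum: 30% of 3,309 = 992.70, rounded up to 993; 993 present. Satisfied.
Vote: requires a majority of the votes cast (993 − 31 abstaining = 962); a majority of 962 is 482, so 482 needed; 482 in favor. Satisfied.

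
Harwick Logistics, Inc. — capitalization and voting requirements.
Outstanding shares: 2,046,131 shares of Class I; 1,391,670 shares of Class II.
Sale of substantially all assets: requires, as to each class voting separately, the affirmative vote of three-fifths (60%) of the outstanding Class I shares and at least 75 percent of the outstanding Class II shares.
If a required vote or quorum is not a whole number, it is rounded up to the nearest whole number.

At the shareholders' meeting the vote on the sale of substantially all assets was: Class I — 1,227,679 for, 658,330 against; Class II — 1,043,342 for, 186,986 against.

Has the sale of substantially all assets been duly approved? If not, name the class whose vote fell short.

Not approved — the Class II shares did not give the required vote.

Class I: 3/5 of 2046131 = 1227678.60, rounded up to 1227679; 1,227,679 required, 1,227,679 in favor — approved.
Class II: 3/4 of 1391670 = 1043752.50, rounded up to 1043753; 1,043,753 required, 1,043,342 in favor — not approved.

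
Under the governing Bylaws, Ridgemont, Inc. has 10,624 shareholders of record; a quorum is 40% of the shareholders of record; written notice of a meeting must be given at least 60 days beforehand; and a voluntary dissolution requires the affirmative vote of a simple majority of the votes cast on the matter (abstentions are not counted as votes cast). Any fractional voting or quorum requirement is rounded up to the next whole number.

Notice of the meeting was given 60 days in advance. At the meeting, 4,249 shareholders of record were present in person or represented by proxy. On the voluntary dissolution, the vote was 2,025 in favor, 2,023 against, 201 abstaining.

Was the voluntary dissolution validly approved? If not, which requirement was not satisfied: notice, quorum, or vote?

Invalid — quorum requirement not satisfied.

Notice: 60 days given; 60 required. Satisfied.
Quorum: 40% of 10,624 = 4,249.60, rounded up to 4,250; 4,249 present. Not satisfied.
Vote: requires a majority of the votes cast (4,249 − 201 abstaining = 4,048); a majority of 4048 is 2025, so 2,025 needed; 2,025 in favor. Satisfied.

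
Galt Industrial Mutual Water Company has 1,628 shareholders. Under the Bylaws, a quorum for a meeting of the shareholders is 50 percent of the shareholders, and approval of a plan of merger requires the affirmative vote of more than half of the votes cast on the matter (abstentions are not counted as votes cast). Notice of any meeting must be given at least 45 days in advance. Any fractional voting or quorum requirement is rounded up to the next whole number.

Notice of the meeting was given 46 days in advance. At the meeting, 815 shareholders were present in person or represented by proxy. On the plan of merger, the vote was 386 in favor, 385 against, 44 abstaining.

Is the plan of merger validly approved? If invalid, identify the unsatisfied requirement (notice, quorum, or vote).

Valid — all requirements satisfied.

Notice: 46 days given; 45 required. Satisfied.
Quorum: 50% of 1,628 = 814; 815 present. Satisfied.
Vote: requires a majority of the votes cast (815 − 44 abstaining = 771); a majority of 771 is 386, so 386 needed; 386 in favor. Satisfied.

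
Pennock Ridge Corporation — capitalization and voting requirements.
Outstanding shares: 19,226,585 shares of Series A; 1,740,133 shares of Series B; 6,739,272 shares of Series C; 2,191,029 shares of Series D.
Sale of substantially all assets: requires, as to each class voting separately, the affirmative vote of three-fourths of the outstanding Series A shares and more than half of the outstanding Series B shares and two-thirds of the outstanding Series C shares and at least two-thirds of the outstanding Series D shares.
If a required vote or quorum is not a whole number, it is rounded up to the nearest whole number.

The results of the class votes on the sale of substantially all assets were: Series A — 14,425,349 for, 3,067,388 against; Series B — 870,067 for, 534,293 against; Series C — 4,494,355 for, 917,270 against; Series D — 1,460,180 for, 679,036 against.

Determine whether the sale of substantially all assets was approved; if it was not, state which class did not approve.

Not approved — the Series D shares did not give the required vote.

Series A: 3/4 of 19226585 = 14419938.75, rounded up to 14419939; 14,419,939 required, 14,425,349 in favor — approved.
Series B: a majority of 1740133 is 870067; 870,067 required, 870,067 in favor — approved.
Series C: 2/3 of 6739272 = 4492848; 4,492,848 required, 4,494,355 in favor — approved.
Series D: 2/3 of 2191029 = 1460686; 1,460,686 required, 1,460,180 in favor — not approved.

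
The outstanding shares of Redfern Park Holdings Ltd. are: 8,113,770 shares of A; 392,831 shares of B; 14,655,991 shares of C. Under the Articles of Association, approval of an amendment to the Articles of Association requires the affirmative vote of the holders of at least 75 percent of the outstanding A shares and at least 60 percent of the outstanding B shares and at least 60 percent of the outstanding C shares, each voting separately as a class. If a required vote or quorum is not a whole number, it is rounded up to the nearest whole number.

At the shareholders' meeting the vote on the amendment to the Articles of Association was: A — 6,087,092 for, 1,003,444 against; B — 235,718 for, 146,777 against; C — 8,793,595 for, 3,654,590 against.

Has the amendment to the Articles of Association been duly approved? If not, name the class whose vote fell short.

Approved — every class gave the required vote.

A: 3/4 of 8113770 = 6085327.50, rounded up to 6085328; 6,085,328 required, 6,087,092 in favor — approved.
B: 3/5 of 392831 = 235698.60, rounded up to 235699; 235,699 required, 235,718 in favor — approved.
C: 3/5 of 14655991 = 8793594.60, rounded up to 8793595; 8,793,595 required, 8,793,595 in favor — approved.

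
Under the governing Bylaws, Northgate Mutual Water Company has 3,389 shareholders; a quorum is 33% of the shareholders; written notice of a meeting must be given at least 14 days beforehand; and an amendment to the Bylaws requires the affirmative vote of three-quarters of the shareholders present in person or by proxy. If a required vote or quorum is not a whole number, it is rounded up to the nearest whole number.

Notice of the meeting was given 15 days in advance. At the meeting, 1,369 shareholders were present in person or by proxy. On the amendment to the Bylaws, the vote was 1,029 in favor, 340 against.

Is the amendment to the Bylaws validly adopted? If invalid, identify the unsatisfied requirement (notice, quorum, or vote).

Valid — all requirements satisfied.

Notice: 15 days given; 14 required. Satisfied.
Quorum: 33% of 3,389 = 1,118.37, rounded up to 1,119; 1,369 present. Satisfied.
Vote: requires three-fourths of those present (1,369); 3/4 of 1369 = 1026.75, rounded up to 1027, so 1,027 needed; 1,029 in favor. Satisfied.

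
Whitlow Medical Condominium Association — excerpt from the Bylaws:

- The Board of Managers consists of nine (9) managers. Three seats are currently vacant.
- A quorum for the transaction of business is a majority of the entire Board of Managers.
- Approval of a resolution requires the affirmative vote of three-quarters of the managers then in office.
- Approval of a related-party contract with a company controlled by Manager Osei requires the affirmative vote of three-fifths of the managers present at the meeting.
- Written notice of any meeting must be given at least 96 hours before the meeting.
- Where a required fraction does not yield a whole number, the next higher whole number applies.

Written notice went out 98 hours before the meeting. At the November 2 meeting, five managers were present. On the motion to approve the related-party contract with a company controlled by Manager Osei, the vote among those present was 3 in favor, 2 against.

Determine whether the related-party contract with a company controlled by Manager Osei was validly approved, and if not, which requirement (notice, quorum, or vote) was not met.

Valid — all requirements satisfied.

Notice: 98 hours given; 96 required (98 ≥ 96). Satisfied.
Quorum: 5 present; quorum is 5. Satisfied.
Vote: the related-party contract with a company controlled by Manager Osei requires three-fifths of the managers present (5). 3/5 of 5 = 3, so 3 affirmative votes are needed; 3 voted in favor. Satisfied.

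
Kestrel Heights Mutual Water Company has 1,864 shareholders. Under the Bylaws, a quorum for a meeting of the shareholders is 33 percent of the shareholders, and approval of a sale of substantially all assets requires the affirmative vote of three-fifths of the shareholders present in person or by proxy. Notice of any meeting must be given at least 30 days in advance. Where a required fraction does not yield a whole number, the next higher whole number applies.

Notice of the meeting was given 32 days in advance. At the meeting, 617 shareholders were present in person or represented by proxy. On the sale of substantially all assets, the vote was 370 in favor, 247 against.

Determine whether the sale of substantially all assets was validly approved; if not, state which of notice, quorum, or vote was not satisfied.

Notice: 32 days given; 30 required. Satisfied.
Quorum: 33% of 1,864 = 615.12, rounded up to 616; 617 present. Satisfied.
Vote: requires three-fifths of those present (617); 3/5 of 617 = 370.20, rounded up to 371, so 371 needed; 370 in favor. Not satisfied.

Invalid — vote requirement not satisfied.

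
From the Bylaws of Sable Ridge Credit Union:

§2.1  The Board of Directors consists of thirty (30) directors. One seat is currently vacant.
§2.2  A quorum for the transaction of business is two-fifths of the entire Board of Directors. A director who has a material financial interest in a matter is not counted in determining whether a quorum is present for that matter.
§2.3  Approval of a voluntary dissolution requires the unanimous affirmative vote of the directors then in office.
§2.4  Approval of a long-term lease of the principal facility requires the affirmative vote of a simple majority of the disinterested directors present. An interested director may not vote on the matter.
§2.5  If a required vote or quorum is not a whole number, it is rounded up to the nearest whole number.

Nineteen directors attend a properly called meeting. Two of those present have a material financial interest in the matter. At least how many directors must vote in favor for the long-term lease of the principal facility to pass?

The long-term lease of the principal facility requires a majority of the disinterested directors present (19 − 2 = 17).
A majority of 17 is 9.

9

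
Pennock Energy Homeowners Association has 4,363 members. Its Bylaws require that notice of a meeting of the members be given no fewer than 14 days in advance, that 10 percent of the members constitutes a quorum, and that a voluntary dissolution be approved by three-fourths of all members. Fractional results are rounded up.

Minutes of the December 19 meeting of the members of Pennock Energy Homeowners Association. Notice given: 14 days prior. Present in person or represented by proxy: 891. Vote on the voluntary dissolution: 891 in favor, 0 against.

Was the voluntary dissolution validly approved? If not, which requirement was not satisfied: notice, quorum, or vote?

Invalid — vote requirement not satisfied.

Notice: 14 days given; 14 required. Satisfied.
Quorum: 10% of 4,363 = 436.30, rounded up to 437; 891 present. Satisfied.
Vote: requires three-fourths of all members (4,363); 3/4 of 4363 = 3272.25, rounded up to 3273, so 3,273 needed; 891 in favor. Not satisfied.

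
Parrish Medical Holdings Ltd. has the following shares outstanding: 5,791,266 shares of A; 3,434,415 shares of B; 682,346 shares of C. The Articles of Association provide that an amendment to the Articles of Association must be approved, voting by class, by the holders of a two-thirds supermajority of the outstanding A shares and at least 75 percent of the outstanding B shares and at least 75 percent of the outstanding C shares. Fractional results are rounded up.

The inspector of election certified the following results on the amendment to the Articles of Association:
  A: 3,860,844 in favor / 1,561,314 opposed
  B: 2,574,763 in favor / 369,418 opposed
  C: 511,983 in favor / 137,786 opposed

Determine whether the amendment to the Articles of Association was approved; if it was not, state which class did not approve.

Not approved — the B shares did not give the required vote.

A: 2/3 of 5791266 = 3860844; 3,860,844 required, 3,860,844 in favor — approved.
B: 3/4 of 3434415 = 2575811.25, rounded up to 2575812; 2,575,812 required, 2,574,763 in favor — not approved.
C: 3/4 of 682346 = 511759.50, rounded up to 511760; 511,760 required, 511,983 in favor — approved.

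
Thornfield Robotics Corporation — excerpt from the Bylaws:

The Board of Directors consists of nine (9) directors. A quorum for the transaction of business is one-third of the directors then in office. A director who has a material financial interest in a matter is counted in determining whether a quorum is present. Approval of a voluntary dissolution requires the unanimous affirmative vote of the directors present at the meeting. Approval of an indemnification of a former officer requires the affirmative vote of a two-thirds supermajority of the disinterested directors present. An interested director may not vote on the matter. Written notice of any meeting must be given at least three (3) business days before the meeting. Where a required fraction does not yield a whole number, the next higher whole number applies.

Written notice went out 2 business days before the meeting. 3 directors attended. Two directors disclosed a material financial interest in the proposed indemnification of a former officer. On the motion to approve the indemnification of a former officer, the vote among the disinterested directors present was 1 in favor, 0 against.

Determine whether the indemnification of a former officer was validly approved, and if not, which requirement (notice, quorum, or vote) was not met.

Invalid — notice requirement not satisfied.

Notice: 2 business days given; 3 required (2 < 3). Not satisfied.
Quorum: 3 present (interested directors count toward quorum); quorum is 3. Satisfied.
Vote: the indemnification of a former officer requires two-thirds of the disinterested directors present (3 − 2 = 1). 2/3 of 1 = 0.67, rounded up to 1, so 1 affirmative vote is needed; 1 voted in favor. Satisfied.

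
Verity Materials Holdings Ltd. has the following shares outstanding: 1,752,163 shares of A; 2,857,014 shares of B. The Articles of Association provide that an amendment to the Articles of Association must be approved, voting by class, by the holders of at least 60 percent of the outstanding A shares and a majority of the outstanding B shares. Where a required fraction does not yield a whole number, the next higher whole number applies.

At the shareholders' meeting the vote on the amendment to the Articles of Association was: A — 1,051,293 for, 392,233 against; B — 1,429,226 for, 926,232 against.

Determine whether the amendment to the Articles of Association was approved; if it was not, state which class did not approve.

Not approved — the A shares did not give the required vote.

A: 3/5 of 1752163 = 1051297.80, rounded up to 1051298; 1,051,298 required, 1,051,293 in favor — not approved.
B: a majority of 2857014 is 1428508; 1,428,508 required, 1,429,226 in favor — approved.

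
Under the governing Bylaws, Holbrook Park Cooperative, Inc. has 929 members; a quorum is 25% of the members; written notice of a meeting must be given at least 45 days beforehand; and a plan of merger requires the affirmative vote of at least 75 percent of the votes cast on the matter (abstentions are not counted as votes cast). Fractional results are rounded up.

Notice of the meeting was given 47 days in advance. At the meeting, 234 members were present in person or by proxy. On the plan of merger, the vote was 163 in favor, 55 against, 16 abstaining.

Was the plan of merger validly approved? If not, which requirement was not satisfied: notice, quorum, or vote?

Notice: 47 days given; 45 required. Satisfied.
Quorum: 25% of 929 = 232.25, rounded up to 233; 234 present. Satisfied.
Vote: requires three-fourths of the votes cast (234 − 16 abstaining = 218); 3/4 of 218 = 163.50, rounded up to 164, so 164 needed; 163 in favor. Not satisfied.

Invalid — vote requirement not satisfied.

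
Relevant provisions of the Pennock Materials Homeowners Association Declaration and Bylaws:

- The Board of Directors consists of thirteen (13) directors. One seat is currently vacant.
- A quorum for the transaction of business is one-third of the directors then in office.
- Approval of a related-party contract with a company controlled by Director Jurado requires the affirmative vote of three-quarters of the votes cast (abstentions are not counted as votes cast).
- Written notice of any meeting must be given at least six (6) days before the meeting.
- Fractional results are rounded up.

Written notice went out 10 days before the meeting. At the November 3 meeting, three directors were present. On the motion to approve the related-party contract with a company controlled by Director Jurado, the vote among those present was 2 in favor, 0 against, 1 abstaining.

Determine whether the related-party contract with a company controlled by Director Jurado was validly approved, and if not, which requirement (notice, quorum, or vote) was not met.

Notice: 10 days given; 6 required (10 ≥ 6). Satisfied.
Quorum: 3 present; quorum is 4. Not satisfied.
Vote: the related-party contract with a company controlled by Director Jurado requires three-fourths of the votes cast (3 present − 1 abstaining = 2). 3/4 of 2 = 1.50, rounded up to 2, so 2 affirmative votes are needed; 2 voted in favor. Satisfied. (Moot — without a quorum no business can be validly transacted.)

Invalid — quorum requirement not satisfied.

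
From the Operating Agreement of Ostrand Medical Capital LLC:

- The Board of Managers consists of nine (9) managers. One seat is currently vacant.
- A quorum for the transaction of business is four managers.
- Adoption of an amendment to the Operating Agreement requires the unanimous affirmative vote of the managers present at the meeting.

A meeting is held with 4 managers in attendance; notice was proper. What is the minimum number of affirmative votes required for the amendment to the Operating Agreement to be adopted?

4

The amendment to the Operating Agreement requires the unanimous vote of the managers present (4).
Unanimous means all 4.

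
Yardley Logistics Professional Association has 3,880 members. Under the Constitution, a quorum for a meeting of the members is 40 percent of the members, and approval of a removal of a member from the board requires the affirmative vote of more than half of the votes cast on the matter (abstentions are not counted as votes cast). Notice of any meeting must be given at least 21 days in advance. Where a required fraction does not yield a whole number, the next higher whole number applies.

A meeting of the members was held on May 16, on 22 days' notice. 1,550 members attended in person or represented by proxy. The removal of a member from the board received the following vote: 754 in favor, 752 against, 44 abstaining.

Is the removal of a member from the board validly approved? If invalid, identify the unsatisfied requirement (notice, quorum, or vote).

Notice: 22 days given; 21 required. Satisfied.
Quorum: 40% of 3,880 = 1,552; 1,550 present. Not satisfied.
Vote: requires a majority of the votes cast (1,550 − 44 abstaining = 1,506); a majority of 1506 is 754, so 754 needed; 754 in favor. Satisfied.

Invalid — quorum requirement not satisfied.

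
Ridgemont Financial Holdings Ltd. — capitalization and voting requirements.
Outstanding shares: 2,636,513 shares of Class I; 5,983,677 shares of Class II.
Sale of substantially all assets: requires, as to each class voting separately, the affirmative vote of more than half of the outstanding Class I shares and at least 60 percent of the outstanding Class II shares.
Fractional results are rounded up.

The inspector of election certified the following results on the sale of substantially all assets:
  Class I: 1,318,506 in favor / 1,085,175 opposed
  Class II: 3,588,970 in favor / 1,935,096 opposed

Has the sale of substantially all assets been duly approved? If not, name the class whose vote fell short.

Class I: a majority of 2636513 is 1318257; 1,318,257 required, 1,318,506 in favor — approved.
Class II: 3/5 of 5983677 = 3590206.20, rounded up to 3590207; 3,590,207 required, 3,588,970 in favor — not approved.

Not approved — the Class II shares did not give the required vote.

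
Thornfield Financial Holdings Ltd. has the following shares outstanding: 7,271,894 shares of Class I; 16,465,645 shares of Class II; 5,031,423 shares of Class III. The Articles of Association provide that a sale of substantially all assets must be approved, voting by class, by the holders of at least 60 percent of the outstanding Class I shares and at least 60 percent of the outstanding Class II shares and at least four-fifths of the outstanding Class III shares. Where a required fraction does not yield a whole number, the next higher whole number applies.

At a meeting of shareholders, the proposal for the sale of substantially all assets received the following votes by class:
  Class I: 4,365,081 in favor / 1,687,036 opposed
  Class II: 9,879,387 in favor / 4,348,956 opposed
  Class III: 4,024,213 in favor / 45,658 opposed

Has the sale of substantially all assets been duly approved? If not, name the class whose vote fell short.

Not approved — the Class III shares did not give the required vote.

Class I: 3/5 of 7271894 = 4363136.40, rounded up to 4363137; 4,363,137 required, 4,365,081 in favor — approved.
Class II: 3/5 of 16465645 = 9879387; 9,879,387 required, 9,879,387 in favor — approved.
Class III: 4/5 of 5031423 = 4025138.40, rounded up to 4025139; 4,025,139 required, 4,024,213 in favor — not approved.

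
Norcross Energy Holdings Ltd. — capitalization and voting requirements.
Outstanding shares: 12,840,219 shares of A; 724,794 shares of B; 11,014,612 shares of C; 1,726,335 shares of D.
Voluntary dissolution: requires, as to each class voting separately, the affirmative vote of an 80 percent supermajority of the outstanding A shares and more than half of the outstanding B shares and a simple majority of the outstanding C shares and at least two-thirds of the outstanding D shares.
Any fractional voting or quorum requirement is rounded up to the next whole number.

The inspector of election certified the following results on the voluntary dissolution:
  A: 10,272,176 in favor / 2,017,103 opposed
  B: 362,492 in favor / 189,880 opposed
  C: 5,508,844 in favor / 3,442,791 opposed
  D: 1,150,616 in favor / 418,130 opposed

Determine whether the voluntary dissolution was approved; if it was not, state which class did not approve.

Not approved — the D shares did not give the required vote.

A: 4/5 of 12840219 = 10272175.20, rounded up to 10272176; 10,272,176 required, 10,272,176 in favor — approved.
B: a majority of 724794 is 362398; 362,398 required, 362,492 in favor — approved.
C: a majority of 11014612 is 5507307; 5,507,307 required, 5,508,844 in favor — approved.
D: 2/3 of 1726335 = 1150890; 1,150,890 required, 1,150,616 in favor — not approved.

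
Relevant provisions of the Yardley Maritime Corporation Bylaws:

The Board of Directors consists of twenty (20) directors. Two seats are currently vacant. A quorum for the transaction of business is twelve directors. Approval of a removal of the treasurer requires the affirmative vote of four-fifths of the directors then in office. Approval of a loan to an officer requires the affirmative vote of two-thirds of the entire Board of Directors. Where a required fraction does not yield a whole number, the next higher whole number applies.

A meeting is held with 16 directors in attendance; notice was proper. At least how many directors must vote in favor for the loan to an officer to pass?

The loan to an officer requires two-thirds of the entire Board of Directors (20).
2/3 of 20 = 13.33, rounded up to 14.

14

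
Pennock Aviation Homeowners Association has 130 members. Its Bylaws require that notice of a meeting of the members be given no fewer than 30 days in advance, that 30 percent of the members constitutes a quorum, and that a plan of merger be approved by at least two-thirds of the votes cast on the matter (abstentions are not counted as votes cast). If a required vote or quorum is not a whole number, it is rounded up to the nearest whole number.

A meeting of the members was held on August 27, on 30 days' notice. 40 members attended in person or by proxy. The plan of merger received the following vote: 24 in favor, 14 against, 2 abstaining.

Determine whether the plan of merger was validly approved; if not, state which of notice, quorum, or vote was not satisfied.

Invalid — vote requirement not satisfied.

Notice: 30 days given; 30 required. Satisfied.
Quorum: 30% of 130 = 39; 40 present. Satisfied.
Vote: requires two-thirds of the votes cast (40 − 2 abstaining = 38); 2/3 of 38 = 25.33, rounded up to 26, so 26 needed; 24 in favor. Not satisfied.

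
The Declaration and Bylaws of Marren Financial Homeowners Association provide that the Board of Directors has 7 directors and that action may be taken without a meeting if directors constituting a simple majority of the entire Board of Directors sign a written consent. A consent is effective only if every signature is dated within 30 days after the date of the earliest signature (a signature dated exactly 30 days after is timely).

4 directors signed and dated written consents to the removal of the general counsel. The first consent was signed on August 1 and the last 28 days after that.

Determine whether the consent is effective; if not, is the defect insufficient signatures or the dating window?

Signatures required: a simple majority of 7 — a majority of 7 is 4, so 4 needed; 4 signed. Sufficient.
Dating window: the latest signature is 28 days after the earliest; the limit is 30 days. Within the window.

Effective — both the signature and dating-window requirements are satisfied.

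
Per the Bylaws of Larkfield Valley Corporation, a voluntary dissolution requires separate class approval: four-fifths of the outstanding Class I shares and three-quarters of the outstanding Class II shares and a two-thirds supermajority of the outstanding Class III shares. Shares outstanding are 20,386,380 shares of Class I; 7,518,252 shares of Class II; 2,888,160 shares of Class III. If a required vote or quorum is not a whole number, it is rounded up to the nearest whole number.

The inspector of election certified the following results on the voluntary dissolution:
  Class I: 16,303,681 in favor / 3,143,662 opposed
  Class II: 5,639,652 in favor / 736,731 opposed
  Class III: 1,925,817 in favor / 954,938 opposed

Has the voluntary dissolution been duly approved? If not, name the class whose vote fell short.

Not approved — the Class I shares did not give the required vote.

Class I: 4/5 of 20386380 = 16309104; 16,309,104 required, 16,303,681 in favor — not approved.
Class II: 3/4 of 7518252 = 5638689; 5,638,689 required, 5,639,652 in favor — approved.
Class III: 2/3 of 2888160 = 1925440; 1,925,440 required, 1,925,817 in favor — approved.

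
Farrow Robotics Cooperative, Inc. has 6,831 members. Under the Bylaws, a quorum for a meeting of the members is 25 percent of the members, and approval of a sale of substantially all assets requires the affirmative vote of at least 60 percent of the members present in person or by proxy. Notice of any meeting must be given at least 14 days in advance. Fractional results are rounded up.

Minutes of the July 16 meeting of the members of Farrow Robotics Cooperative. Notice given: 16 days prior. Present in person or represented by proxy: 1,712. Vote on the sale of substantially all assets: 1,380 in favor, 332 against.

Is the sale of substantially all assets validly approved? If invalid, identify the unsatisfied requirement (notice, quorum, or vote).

Notice: 16 days given; 14 required. Satisfied.
Quorum: 25% of 6,831 = 1,707.75, rounded up to 1,708; 1,712 present. Satisfied.
Vote: requires three-fifths of those present (1,712); 3/5 of 1712 = 1027.20, rounded up to 1028, so 1,028 needed; 1,380 in favor. Satisfied.

Valid — all requirements satisfied.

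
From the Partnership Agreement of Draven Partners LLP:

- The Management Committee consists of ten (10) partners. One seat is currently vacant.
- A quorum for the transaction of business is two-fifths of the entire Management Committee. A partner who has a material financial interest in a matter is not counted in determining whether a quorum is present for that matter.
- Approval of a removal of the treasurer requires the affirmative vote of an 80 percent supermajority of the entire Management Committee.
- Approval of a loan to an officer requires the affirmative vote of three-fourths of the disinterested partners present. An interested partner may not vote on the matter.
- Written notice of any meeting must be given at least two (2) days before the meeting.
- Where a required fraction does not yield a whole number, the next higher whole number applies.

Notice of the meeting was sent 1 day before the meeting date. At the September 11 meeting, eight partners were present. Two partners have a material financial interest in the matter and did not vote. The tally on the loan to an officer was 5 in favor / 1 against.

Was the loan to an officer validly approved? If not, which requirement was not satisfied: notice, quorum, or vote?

Notice: 1 day given; 2 required (1 < 2). Not satisfied.
Quorum: 8 present, but the 2 interested partners do not count, leaving 6. Quorum is 4. Satisfied.
Vote: the loan to an officer requires three-fourths of the disinterested partners present (8 − 2 = 6). 3/4 of 6 = 4.50, rounded up to 5, so 5 affirmative votes are needed; 5 voted in favor. Satisfied.

Invalid — notice requirement not satisfied.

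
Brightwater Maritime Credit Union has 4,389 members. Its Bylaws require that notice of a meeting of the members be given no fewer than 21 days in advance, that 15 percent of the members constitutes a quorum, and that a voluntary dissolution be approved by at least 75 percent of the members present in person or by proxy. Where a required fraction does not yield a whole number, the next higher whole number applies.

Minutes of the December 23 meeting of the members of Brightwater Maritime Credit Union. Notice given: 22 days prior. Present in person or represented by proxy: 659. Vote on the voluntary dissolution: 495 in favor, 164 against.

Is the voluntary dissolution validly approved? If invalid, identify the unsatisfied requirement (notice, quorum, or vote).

Valid — all requirements satisfied.

Notice: 22 days given; 21 required. Satisfied.
Quorum: 15% of 4,389 = 658.35, rounded up to 659; 659 present. Satisfied.
Vote: requires three-fourths of those present (659); 3/4 of 659 = 494.25, rounded up to 495, so 495 needed; 495 in favor. Satisfied.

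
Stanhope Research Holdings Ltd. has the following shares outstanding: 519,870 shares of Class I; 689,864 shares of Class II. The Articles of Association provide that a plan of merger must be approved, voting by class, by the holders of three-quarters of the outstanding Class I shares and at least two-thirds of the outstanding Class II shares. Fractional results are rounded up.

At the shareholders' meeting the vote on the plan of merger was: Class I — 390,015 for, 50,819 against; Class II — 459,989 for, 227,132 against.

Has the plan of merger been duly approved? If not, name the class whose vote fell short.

Class I: 3/4 of 519870 = 389902.50, rounded up to 389903; 389,903 required, 390,015 in favor — approved.
Class II: 2/3 of 689864 = 459909.33, rounded up to 459910; 459,910 required, 459,989 in favor — approved.

Approved — every class gave the required vote.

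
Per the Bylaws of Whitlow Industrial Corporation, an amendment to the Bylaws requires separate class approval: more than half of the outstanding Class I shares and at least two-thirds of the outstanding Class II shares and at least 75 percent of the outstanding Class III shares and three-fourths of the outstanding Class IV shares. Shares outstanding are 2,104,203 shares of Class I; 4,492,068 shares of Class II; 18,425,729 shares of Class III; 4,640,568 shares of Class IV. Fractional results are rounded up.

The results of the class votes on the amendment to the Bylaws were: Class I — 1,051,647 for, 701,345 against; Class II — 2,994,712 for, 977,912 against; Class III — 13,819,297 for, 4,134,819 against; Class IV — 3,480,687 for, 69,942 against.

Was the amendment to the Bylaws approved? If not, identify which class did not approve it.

Class I: a majority of 2104203 is 1052102; 1,052,102 required, 1,051,647 in favor — not approved.
Class II: 2/3 of 4492068 = 2994712; 2,994,712 required, 2,994,712 in favor — approved.
Class III: 3/4 of 18425729 = 13819296.75, rounded up to 13819297; 13,819,297 required, 13,819,297 in favor — approved.
Class IV: 3/4 of 4640568 = 3480426; 3,480,426 required, 3,480,687 in favor — approved.

Not approved — the Class I shares did not give the required vote.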